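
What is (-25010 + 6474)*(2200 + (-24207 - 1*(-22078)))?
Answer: -1316056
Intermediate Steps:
(-25010 + 6474)*(2200 + (-24207 - 1*(-22078))) = -18536*(2200 + (-24207 + 22078)) = -18536*(2200 - 2129) = -18536*71 = -1316056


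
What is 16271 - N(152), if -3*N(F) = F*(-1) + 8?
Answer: 16223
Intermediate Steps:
N(F) = -8/3 + F/3 (N(F) = -(F*(-1) + 8)/3 = -(-F + 8)/3 = -(8 - F)/3 = -8/3 + F/3)
16271 - N(152) = 16271 - (-8/3 + (1/3)*152) = 16271 - (-8/3 + 152/3) = 16271 - 1*48 = 16271 - 48 = 16223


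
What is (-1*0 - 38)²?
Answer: 1444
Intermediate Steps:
(-1*0 - 38)² = (0 - 38)² = (-38)² = 1444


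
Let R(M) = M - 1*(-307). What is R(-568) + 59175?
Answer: 58914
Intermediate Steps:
R(M) = 307 + M (R(M) = M + 307 = 307 + M)
R(-568) + 59175 = (307 - 568) + 59175 = -261 + 59175 = 58914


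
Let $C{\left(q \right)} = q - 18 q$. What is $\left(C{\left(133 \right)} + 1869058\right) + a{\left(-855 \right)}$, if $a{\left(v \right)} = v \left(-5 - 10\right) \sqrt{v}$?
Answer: $1866797 + 38475 i \sqrt{95} \approx 1.8668 \cdot 10^{6} + 3.7501 \cdot 10^{5} i$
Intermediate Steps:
$C{\left(q \right)} = - 17 q$
$a{\left(v \right)} = - 15 v^{\frac{3}{2}}$ ($a{\left(v \right)} = v \left(- 15 \sqrt{v}\right) = - 15 v^{\frac{3}{2}}$)
$\left(C{\left(133 \right)} + 1869058\right) + a{\left(-855 \right)} = \left(\left(-17\right) 133 + 1869058\right) - 15 \left(-855\right)^{\frac{3}{2}} = \left(-2261 + 1869058\right) - 15 \left(- 2565 i \sqrt{95}\right) = 1866797 + 38475 i \sqrt{95}$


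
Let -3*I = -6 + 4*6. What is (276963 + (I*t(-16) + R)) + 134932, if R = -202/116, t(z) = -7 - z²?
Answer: 23981333/58 ≈ 4.1347e+5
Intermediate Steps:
I = -6 (I = -(-6 + 4*6)/3 = -(-6 + 24)/3 = -⅓*18 = -6)
R = -101/58 (R = -202*1/116 = -101/58 ≈ -1.7414)
(276963 + (I*t(-16) + R)) + 134932 = (276963 + (-6*(-7 - 1*(-16)²) - 101/58)) + 134932 = (276963 + (-6*(-7 - 1*256) - 101/58)) + 134932 = (276963 + (-6*(-7 - 256) - 101/58)) + 134932 = (276963 + (-6*(-263) - 101/58)) + 134932 = (276963 + (1578 - 101/58)) + 134932 = (276963 + 91423/58) + 134932 = 16155277/58 + 134932 = 23981333/58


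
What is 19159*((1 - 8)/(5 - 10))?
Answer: 134113/5 ≈ 26823.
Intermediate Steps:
19159*((1 - 8)/(5 - 10)) = 19159*(-7/(-5)) = 19159*(-7*(-⅕)) = 19159*(7/5) = 134113/5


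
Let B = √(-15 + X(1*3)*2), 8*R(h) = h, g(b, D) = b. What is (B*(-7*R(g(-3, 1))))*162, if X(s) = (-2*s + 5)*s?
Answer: 1701*I*√21/4 ≈ 1948.7*I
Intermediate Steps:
R(h) = h/8
X(s) = s*(5 - 2*s) (X(s) = (5 - 2*s)*s = s*(5 - 2*s))
B = I*√21 (B = √(-15 + ((1*3)*(5 - 2*3))*2) = √(-15 + (3*(5 - 2*3))*2) = √(-15 + (3*(5 - 6))*2) = √(-15 + (3*(-1))*2) = √(-15 - 3*2) = √(-15 - 6) = √(-21) = I*√21 ≈ 4.5826*I)
(B*(-7*R(g(-3, 1))))*162 = ((I*√21)*(-7*(-3)/8))*162 = ((I*√21)*(-7*(-3/8)))*162 = ((I*√21)*(21/8))*162 = (21*I*√21/8)*162 = 1701*I*√21/4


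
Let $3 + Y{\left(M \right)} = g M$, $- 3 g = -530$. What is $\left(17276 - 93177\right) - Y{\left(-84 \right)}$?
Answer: $-61058$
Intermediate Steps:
$g = \frac{530}{3}$ ($g = \left(- \frac{1}{3}\right) \left(-530\right) = \frac{530}{3} \approx 176.67$)
$Y{\left(M \right)} = -3 + \frac{530 M}{3}$
$\left(17276 - 93177\right) - Y{\left(-84 \right)} = \left(17276 - 93177\right) - \left(-3 + \frac{530}{3} \left(-84\right)\right) = -75901 - \left(-3 - 14840\right) = -75901 - -14843 = -75901 + 14843 = -61058$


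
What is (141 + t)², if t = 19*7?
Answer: 75076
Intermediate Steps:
t = 133
(141 + t)² = (141 + 133)² = 274² = 75076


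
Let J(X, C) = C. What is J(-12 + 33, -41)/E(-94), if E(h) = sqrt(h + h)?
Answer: 41*I*sqrt(47)/94 ≈ 2.9902*I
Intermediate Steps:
E(h) = sqrt(2)*sqrt(h) (E(h) = sqrt(2*h) = sqrt(2)*sqrt(h))
J(-12 + 33, -41)/E(-94) = -41*(-I*sqrt(47)/94) = -(-41)*I*sqrt(47)/94 = 41*I*sqrt(47)/94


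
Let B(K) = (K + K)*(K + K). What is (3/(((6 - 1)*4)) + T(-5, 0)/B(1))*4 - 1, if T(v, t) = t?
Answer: -2/5 ≈ -0.40000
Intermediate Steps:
B(K) = 4*K**2 (B(K) = (2*K)*(2*K) = 4*K**2)
(3/(((6 - 1)*4)) + T(-5, 0)/B(1))*4 - 1 = (3/(((6 - 1)*4)) + 0/((4*1**2)))*4 - 1 = (3/((5*4)) + 0/((4*1)))*4 - 1 = (3/20 + 0/4)*4 - 1 = (3*(1/20) + 0*(1/4))*4 - 1 = (3/20 + 0)*4 - 1 = (3/20)*4 - 1 = 3/5 - 1 = -2/5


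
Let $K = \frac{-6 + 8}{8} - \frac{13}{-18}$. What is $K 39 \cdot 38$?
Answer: $\frac{8645}{6} \approx 1440.8$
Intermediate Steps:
$K = \frac{35}{36}$ ($K = 2 \cdot \frac{1}{8} - - \frac{13}{18} = \frac{1}{4} + \frac{13}{18} = \frac{35}{36} \approx 0.97222$)
$K 39 \cdot 38 = \frac{35}{36} \cdot 39 \cdot 38 = \frac{455}{12} \cdot 38 = \frac{8645}{6}$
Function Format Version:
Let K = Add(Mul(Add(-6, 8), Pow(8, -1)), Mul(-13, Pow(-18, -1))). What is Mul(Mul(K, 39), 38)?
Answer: Rational(8645, 6) ≈ 1440.8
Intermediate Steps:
K = Rational(35, 36) (K = Add(Mul(2, Rational(1, 8)), Mul(-13, Rational(-1, 18))) = Add(Rational(1, 4), Rational(13, 18)) = Rational(35, 36) ≈ 0.97222)
Mul(Mul(K, 39), 38) = Mul(Mul(Rational(35, 36), 39), 38) = Mul(Rational(455, 12), 38) = Rational(8645, 6)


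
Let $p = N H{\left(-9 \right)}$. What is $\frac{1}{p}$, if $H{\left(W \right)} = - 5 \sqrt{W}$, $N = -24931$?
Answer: $- \frac{i}{373965} \approx - 2.674 \cdot 10^{-6} i$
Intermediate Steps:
$p = 373965 i$ ($p = - 24931 \left(- 5 \sqrt{-9}\right) = - 24931 \left(- 5 \cdot 3 i\right) = - 24931 \left(- 15 i\right) = 373965 i \approx 3.7397 \cdot 10^{5} i$)
$\frac{1}{p} = \frac{1}{373965 i} = - \frac{i}{373965}$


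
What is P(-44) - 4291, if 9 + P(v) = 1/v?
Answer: -189201/44 ≈ -4300.0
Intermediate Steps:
P(v) = -9 + 1/v
P(-44) - 4291 = (-9 + 1/(-44)) - 4291 = (-9 - 1/44) - 4291 = -397/44 - 4291 = -189201/44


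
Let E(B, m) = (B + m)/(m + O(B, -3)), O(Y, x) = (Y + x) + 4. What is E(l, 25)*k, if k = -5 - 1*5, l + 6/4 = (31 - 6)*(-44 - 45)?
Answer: -44030/4401 ≈ -10.005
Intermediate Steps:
l = -4453/2 (l = -3/2 + (31 - 6)*(-44 - 45) = -3/2 + 25*(-89) = -3/2 - 2225 = -4453/2 ≈ -2226.5)
O(Y, x) = 4 + Y + x
E(B, m) = (B + m)/(1 + B + m) (E(B, m) = (B + m)/(m + (4 + B - 3)) = (B + m)/(m + (1 + B)) = (B + m)/(1 + B + m))
k = -10 (k = -5 - 5 = -10)
E(l, 25)*k = ((-4453/2 + 25)/(1 - 4453/2 + 25))*(-10) = (-4403/2/(-4401/2))*(-10) = -2/4401*(-4403/2)*(-10) = (4403/4401)*(-10) = -44030/4401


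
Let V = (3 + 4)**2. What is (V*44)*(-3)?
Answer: -6468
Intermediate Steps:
V = 49 (V = 7**2 = 49)
(V*44)*(-3) = (49*44)*(-3) = 2156*(-3) = -6468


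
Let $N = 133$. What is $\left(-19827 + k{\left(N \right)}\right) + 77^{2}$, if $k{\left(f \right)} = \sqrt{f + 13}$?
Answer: $-13898 + \sqrt{146} \approx -13886.0$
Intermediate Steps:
$k{\left(f \right)} = \sqrt{13 + f}$
$\left(-19827 + k{\left(N \right)}\right) + 77^{2} = \left(-19827 + \sqrt{13 + 133}\right) + 77^{2} = \left(-19827 + \sqrt{146}\right) + 5929 = -13898 + \sqrt{146}$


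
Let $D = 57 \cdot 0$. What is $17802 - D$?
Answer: $17802$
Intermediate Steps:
$D = 0$
$17802 - D = 17802 - 0 = 17802 + 0 = 17802$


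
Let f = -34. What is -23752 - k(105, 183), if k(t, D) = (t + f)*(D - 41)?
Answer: -33834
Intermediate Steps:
k(t, D) = (-41 + D)*(-34 + t) (k(t, D) = (t - 34)*(D - 41) = (-34 + t)*(-41 + D) = (-41 + D)*(-34 + t))
-23752 - k(105, 183) = -23752 - (1394 - 41*105 - 34*183 + 183*105) = -23752 - (1394 - 4305 - 6222 + 19215) = -23752 - 1*10082 = -23752 - 10082 = -33834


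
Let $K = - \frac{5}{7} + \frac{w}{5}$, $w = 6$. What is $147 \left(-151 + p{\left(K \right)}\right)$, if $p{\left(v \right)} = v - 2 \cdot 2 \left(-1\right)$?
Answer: $- \frac{107688}{5} \approx -21538.0$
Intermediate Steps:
$K = \frac{17}{35}$ ($K = - \frac{5}{7} + \frac{6}{5} = \frac{17}{35} \approx 0.48571$)
$p{\left(v \right)} = 4 + v$ ($p{\left(v \right)} = v - -4 = v + 4 = 4 + v$)
$147 \left(-151 + p{\left(K \right)}\right) = 147 \left(-151 + \left(4 + \frac{17}{35}\right)\right) = 147 \left(-151 + \frac{157}{35}\right) = 147 \left(- \frac{5128}{35}\right) = - \frac{107688}{5}$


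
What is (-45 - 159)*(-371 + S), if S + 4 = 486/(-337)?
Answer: 25879644/337 ≈ 76794.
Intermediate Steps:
S = -1834/337 (S = -4 + 486/(-337) = -4 + 486*(-1/337) = -4 - 486/337 = -1834/337 ≈ -5.4421)
(-45 - 159)*(-371 + S) = (-45 - 159)*(-371 - 1834/337) = -204*(-126861/337) = 25879644/337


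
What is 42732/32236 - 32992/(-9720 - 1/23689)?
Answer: 8758327602115/1855641815779 ≈ 4.7198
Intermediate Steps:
42732/32236 - 32992/(-9720 - 1/23689) = 42732*(1/32236) - 32992/(-9720 - 1*1/23689) = 10683/8059 - 32992/(-9720 - 1/23689) = 10683/8059 - 32992/(-230257081/23689) = 10683/8059 - 32992*(-23689/230257081) = 10683/8059 + 781547488/230257081 = 8758327602115/1855641815779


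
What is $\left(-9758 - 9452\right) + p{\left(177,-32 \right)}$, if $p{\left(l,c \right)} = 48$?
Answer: $-19162$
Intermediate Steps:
$\left(-9758 - 9452\right) + p{\left(177,-32 \right)} = \left(-9758 - 9452\right) + 48 = -19210 + 48 = -19162$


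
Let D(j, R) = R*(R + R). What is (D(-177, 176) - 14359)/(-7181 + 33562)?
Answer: 47593/26381 ≈ 1.8041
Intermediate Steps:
D(j, R) = 2*R² (D(j, R) = R*(2*R) = 2*R²)
(D(-177, 176) - 14359)/(-7181 + 33562) = (2*176² - 14359)/(-7181 + 33562) = (2*30976 - 14359)/26381 = (61952 - 14359)*(1/26381) = 47593*(1/26381) = 47593/26381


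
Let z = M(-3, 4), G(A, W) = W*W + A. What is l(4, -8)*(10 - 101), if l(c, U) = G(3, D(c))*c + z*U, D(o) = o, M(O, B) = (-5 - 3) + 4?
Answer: -9828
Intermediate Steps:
M(O, B) = -4 (M(O, B) = -8 + 4 = -4)
G(A, W) = A + W² (G(A, W) = W² + A = A + W²)
z = -4
l(c, U) = -4*U + c*(3 + c²) (l(c, U) = (3 + c²)*c - 4*U = c*(3 + c²) - 4*U = -4*U + c*(3 + c²))
l(4, -8)*(10 - 101) = (-4*(-8) + 4*(3 + 4²))*(10 - 101) = (32 + 4*(3 + 16))*(-91) = (32 + 4*19)*(-91) = (32 + 76)*(-91) = 108*(-91) = -9828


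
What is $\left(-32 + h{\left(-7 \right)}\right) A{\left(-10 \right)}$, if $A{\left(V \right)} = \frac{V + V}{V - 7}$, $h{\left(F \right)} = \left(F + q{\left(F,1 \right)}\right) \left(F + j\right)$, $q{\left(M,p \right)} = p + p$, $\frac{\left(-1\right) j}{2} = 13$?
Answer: $\frac{2660}{17} \approx 156.47$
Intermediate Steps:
$j = -26$ ($j = \left(-2\right) 13 = -26$)
$q{\left(M,p \right)} = 2 p$
$h{\left(F \right)} = \left(-26 + F\right) \left(2 + F\right)$ ($h{\left(F \right)} = \left(F + 2 \cdot 1\right) \left(F - 26\right) = \left(F + 2\right) \left(-26 + F\right) = \left(2 + F\right) \left(-26 + F\right) = \left(-26 + F\right) \left(2 + F\right)$)
$A{\left(V \right)} = \frac{2 V}{-7 + V}$
$\left(-32 + h{\left(-7 \right)}\right) A{\left(-10 \right)} = \left(-32 - \left(-116 - 49\right)\right) 2 \left(-10\right) \frac{1}{-7 - 10} = \left(-32 + \left(-52 + 49 + 168\right)\right) 2 \left(-10\right) \frac{1}{-17} = \left(-32 + 165\right) 2 \left(-10\right) \left(- \frac{1}{17}\right) = 133 \cdot \frac{20}{17} = \frac{2660}{17}$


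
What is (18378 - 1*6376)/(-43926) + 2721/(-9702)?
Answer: -13109225/23676114 ≈ -0.55369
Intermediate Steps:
(18378 - 1*6376)/(-43926) + 2721/(-9702) = (18378 - 6376)*(-1/43926) + 2721*(-1/9702) = 12002*(-1/43926) - 907/3234 = -6001/21963 - 907/3234 = -13109225/23676114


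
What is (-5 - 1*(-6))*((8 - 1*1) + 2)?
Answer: 9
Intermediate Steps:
(-5 - 1*(-6))*((8 - 1*1) + 2) = (-5 + 6)*((8 - 1) + 2) = 1*(7 + 2) = 1*9 = 9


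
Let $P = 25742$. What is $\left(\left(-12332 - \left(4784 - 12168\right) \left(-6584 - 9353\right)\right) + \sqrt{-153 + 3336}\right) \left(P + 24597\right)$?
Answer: $-5924454296460 + 50339 \sqrt{3183} \approx -5.9245 \cdot 10^{12}$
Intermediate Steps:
$\left(\left(-12332 - \left(4784 - 12168\right) \left(-6584 - 9353\right)\right) + \sqrt{-153 + 3336}\right) \left(P + 24597\right) = \left(\left(-12332 - \left(4784 - 12168\right) \left(-6584 - 9353\right)\right) + \sqrt{-153 + 3336}\right) \left(25742 + 24597\right) = \left(\left(-12332 - \left(-7384\right) \left(-15937\right)\right) + \sqrt{3183}\right) 50339 = \left(\left(-12332 - 117678808\right) + \sqrt{3183}\right) 50339 = \left(-117691140 + \sqrt{3183}\right) 50339 = -5924454296460 + 50339 \sqrt{3183}$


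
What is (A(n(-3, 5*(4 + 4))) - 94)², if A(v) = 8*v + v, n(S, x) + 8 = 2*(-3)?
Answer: 48400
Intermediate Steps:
n(S, x) = -14 (n(S, x) = -8 + 2*(-3) = -8 - 6 = -14)
A(v) = 9*v
(A(n(-3, 5*(4 + 4))) - 94)² = (9*(-14) - 94)² = (-126 - 94)² = (-220)² = 48400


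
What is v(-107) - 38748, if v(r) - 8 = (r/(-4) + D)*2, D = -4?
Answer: -77389/2 ≈ -38695.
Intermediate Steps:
v(r) = -r/2 (v(r) = 8 + (r/(-4) - 4)*2 = 8 + (r*(-¼) - 4)*2 = 8 + (-r/4 - 4)*2 = 8 + (-4 - r/4)*2 = 8 + (-8 - r/2) = -r/2)
v(-107) - 38748 = -½*(-107) - 38748 = 107/2 - 38748 = -77389/2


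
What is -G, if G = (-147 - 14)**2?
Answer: -25921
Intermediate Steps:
G = 25921 (G = (-161)**2 = 25921)
-G = -1*25921 = -25921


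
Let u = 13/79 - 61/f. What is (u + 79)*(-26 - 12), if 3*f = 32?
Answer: -3527749/1264 ≈ -2790.9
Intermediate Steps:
f = 32/3 (f = (⅓)*32 = 32/3 ≈ 10.667)
u = -14041/2528 (u = 13/79 - 61/32/3 = 13*(1/79) - 61*3/32 = 13/79 - 183/32 = -14041/2528 ≈ -5.5542)
(u + 79)*(-26 - 12) = (-14041/2528 + 79)*(-26 - 12) = (185671/2528)*(-38) = -3527749/1264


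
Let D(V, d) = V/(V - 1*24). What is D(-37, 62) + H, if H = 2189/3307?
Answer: 255888/201727 ≈ 1.2685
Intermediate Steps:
D(V, d) = V/(-24 + V) (D(V, d) = V/(V - 24) = V/(-24 + V))
H = 2189/3307 (H = 2189*(1/3307) = 2189/3307 ≈ 0.66193)
D(-37, 62) + H = -37/(-24 - 37) + 2189/3307 = -37/(-61) + 2189/3307 = -37*(-1/61) + 2189/3307 = 37/61 + 2189/3307 = 255888/201727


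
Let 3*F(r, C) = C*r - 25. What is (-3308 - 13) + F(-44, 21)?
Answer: -10912/3 ≈ -3637.3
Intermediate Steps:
F(r, C) = -25/3 + C*r/3 (F(r, C) = (C*r - 25)/3 = (-25 + C*r)/3 = -25/3 + C*r/3)
(-3308 - 13) + F(-44, 21) = (-3308 - 13) + (-25/3 + (⅓)*21*(-44)) = -3321 + (-25/3 - 308) = -3321 - 949/3 = -10912/3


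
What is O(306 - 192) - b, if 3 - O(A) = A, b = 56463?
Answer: -56574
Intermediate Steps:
O(A) = 3 - A
O(306 - 192) - b = (3 - (306 - 192)) - 1*56463 = (3 - 1*114) - 56463 = (3 - 114) - 56463 = -111 - 56463 = -56574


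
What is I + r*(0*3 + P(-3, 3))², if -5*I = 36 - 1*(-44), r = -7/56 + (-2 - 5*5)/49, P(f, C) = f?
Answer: -8657/392 ≈ -22.084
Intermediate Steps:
r = -265/392 (r = -7*1/56 + (-2 - 25)*(1/49) = -⅛ - 27*1/49 = -⅛ - 27/49 = -265/392 ≈ -0.67602)
I = -16 (I = -(36 - 1*(-44))/5 = -(36 + 44)/5 = -⅕*80 = -16)
I + r*(0*3 + P(-3, 3))² = -16 - 265*(0*3 - 3)²/392 = -16 - 265*(0 - 3)²/392 = -16 - 265/392*(-3)² = -16 - 265/392*9 = -16 - 2385/392 = -8657/392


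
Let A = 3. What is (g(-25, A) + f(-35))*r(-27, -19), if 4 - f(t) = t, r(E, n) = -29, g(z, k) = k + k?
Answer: -1305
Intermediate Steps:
g(z, k) = 2*k
f(t) = 4 - t
(g(-25, A) + f(-35))*r(-27, -19) = (2*3 + (4 - 1*(-35)))*(-29) = (6 + (4 + 35))*(-29) = (6 + 39)*(-29) = 45*(-29) = -1305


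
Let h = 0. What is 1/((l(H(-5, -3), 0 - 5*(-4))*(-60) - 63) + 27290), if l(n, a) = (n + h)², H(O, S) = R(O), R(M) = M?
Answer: 1/25727 ≈ 3.8870e-5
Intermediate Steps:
H(O, S) = O
l(n, a) = n² (l(n, a) = (n + 0)² = n²)
1/((l(H(-5, -3), 0 - 5*(-4))*(-60) - 63) + 27290) = 1/(((-5)²*(-60) - 63) + 27290) = 1/((25*(-60) - 63) + 27290) = 1/((-1500 - 63) + 27290) = 1/(-1563 + 27290) = 1/25727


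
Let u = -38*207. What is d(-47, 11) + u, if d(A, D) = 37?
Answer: -7829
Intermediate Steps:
u = -7866
d(-47, 11) + u = 37 - 7866 = -7829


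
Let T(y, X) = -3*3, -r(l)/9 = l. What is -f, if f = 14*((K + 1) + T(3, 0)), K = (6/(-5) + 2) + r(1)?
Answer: 1134/5 ≈ 226.80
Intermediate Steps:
r(l) = -9*l
T(y, X) = -9
K = -41/5 (K = (6/(-5) + 2) - 9*1 = (6*(-⅕) + 2) - 9 = (-6/5 + 2) - 9 = ⅘ - 9 = -41/5 ≈ -8.2000)
f = -1134/5 (f = 14*((-41/5 + 1) - 9) = 14*(-36/5 - 9) = 14*(-81/5) = -1134/5 ≈ -226.80)
-f = -1*(-1134/5) = 1134/5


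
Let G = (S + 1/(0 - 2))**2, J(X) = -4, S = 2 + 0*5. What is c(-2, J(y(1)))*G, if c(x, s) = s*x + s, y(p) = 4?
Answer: 9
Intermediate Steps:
S = 2 (S = 2 + 0 = 2)
c(x, s) = s + s*x
G = 9/4 (G = (2 + 1/(0 - 2))**2 = (2 + 1/(-2))**2 = (2 - 1/2)**2 = (3/2)**2 = 9/4 ≈ 2.2500)
c(-2, J(y(1)))*G = -4*(1 - 2)*(9/4) = -4*(-1)*(9/4) = 4*(9/4) = 9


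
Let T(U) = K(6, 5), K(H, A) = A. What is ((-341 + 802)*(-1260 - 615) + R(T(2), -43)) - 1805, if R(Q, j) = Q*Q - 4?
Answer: -866159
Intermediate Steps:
T(U) = 5
R(Q, j) = -4 + Q**2 (R(Q, j) = Q**2 - 4 = -4 + Q**2)
((-341 + 802)*(-1260 - 615) + R(T(2), -43)) - 1805 = ((-341 + 802)*(-1260 - 615) + (-4 + 5**2)) - 1805 = (461*(-1875) + (-4 + 25)) - 1805 = (-864375 + 21) - 1805 = -864354 - 1805 = -866159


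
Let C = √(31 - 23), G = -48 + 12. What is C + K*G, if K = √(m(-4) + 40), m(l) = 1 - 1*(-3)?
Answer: -72*√11 + 2*√2 ≈ -235.97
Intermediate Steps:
m(l) = 4 (m(l) = 1 + 3 = 4)
G = -36
C = 2*√2 (C = √8 = 2*√2 ≈ 2.8284)
K = 2*√11 (K = √(4 + 40) = √44 = 2*√11 ≈ 6.6332)
C + K*G = 2*√2 + (2*√11)*(-36) = 2*√2 - 72*√11 = -72*√11 + 2*√2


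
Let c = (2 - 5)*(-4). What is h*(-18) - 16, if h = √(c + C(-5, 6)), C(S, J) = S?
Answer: -16 - 18*√7 ≈ -63.624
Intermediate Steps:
c = 12 (c = -3*(-4) = 12)
h = √7 (h = √(12 - 5) = √7 ≈ 2.6458)
h*(-18) - 16 = √7*(-18) - 16 = -18*√7 - 16 = -16 - 18*√7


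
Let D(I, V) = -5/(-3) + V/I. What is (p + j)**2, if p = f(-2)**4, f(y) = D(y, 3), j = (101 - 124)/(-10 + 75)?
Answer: 884646049/7096377600 ≈ 0.12466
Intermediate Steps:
D(I, V) = 5/3 + V/I (D(I, V) = -5*(-1/3) + V/I = 5/3 + V/I)
j = -23/65 ≈ -0.35385
f(y) = 5/3 + 3/y
p = 1/1296 (p = (5/3 + 3/(-2))**4 = (5/3 + 3*(-1/2))**4 = (5/3 - 3/2)**4 = (1/6)**4 = 1/1296 ≈ 0.00077160)
(p + j)**2 = (1/1296 - 23/65)**2 = (-29743/84240)**2 = 884646049/7096377600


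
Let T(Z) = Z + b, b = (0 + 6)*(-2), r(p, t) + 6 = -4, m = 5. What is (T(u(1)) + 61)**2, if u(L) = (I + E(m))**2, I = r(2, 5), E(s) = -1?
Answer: 28900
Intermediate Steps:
r(p, t) = -10 (r(p, t) = -6 - 4 = -10)
I = -10
u(L) = 121 (u(L) = (-10 - 1)**2 = (-11)**2 = 121)
b = -12 (b = 6*(-2) = -12)
T(Z) = -12 + Z (T(Z) = Z - 12 = -12 + Z)
(T(u(1)) + 61)**2 = ((-12 + 121) + 61)**2 = (109 + 61)**2 = 170**2 = 28900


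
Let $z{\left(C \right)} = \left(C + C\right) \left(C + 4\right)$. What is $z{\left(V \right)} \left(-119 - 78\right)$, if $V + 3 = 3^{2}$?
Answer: $-23640$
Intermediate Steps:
$V = 6$ ($V = -3 + 3^{2} = -3 + 9 = 6$)
$z{\left(C \right)} = 2 C \left(4 + C\right)$
$z{\left(V \right)} \left(-119 - 78\right) = 2 \cdot 6 \left(4 + 6\right) \left(-119 - 78\right) = 2 \cdot 6 \cdot 10 \left(-197\right) = 120 \left(-197\right) = -23640$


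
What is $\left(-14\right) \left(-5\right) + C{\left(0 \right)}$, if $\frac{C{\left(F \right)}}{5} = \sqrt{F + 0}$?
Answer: $70$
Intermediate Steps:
$C{\left(F \right)} = 5 \sqrt{F}$ ($C{\left(F \right)} = 5 \sqrt{F + 0} = 5 \sqrt{F}$)
$\left(-14\right) \left(-5\right) + C{\left(0 \right)} = \left(-14\right) \left(-5\right) + 5 \sqrt{0} = 70 + 5 \cdot 0 = 70 + 0 = 70$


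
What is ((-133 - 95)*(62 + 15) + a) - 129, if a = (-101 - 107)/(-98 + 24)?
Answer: -654241/37 ≈ -17682.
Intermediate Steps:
a = 104/37 (a = -208/(-74) = -208*(-1/74) = 104/37 ≈ 2.8108)
((-133 - 95)*(62 + 15) + a) - 129 = ((-133 - 95)*(62 + 15) + 104/37) - 129 = (-228*77 + 104/37) - 129 = (-17556 + 104/37) - 129 = -649468/37 - 129 = -654241/37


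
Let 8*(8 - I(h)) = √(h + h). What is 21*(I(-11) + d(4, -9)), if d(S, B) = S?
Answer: 252 - 21*I*√22/8 ≈ 252.0 - 12.312*I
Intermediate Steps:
I(h) = 8 - √2*√h/8 (I(h) = 8 - √(h + h)/8 = 8 - √2*√h/8)
21*(I(-11) + d(4, -9)) = 21*((8 - √2*√(-11)/8) + 4) = 21*((8 - √2*I*√11/8) + 4) = 21*((8 - I*√22/8) + 4) = 21*(12 - I*√22/8) = 252 - 21*I*√22/8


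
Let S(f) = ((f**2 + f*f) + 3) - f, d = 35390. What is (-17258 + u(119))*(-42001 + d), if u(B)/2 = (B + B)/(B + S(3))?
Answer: 15627544570/137 ≈ 1.1407e+8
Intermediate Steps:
S(f) = 3 - f + 2*f**2 (S(f) = ((f**2 + f**2) + 3) - f = (2*f**2 + 3) - f = (3 + 2*f**2) - f = 3 - f + 2*f**2)
u(B) = 4*B/(18 + B) (u(B) = 2*((B + B)/(B + (3 - 1*3 + 2*3**2))) = 2*((2*B)/(B + (3 - 3 + 2*9))) = 2*((2*B)/(B + (3 - 3 + 18))) = 2*((2*B)/(B + 18)) = 2*((2*B)/(18 + B)) = 2*(2*B/(18 + B)) = 4*B/(18 + B))
(-17258 + u(119))*(-42001 + d) = (-17258 + 4*119/(18 + 119))*(-42001 + 35390) = (-17258 + 4*119/137)*(-6611) = (-17258 + 4*119*(1/137))*(-6611) = (-17258 + 476/137)*(-6611) = -2363870/137*(-6611) = 15627544570/137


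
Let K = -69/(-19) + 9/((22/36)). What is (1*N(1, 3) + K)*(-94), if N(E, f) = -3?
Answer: -301740/209 ≈ -1443.7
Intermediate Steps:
K = 3837/209 (K = -69*(-1/19) + 9/((22*(1/36))) = 69/19 + 9/(11/18) = 69/19 + 9*(18/11) = 69/19 + 162/11 = 3837/209 ≈ 18.359)
(1*N(1, 3) + K)*(-94) = (1*(-3) + 3837/209)*(-94) = (-3 + 3837/209)*(-94) = (3210/209)*(-94) = -301740/209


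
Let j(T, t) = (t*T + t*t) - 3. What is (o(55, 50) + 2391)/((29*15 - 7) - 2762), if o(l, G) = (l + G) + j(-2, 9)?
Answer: -426/389 ≈ -1.0951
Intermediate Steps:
j(T, t) = -3 + t**2 + T*t (j(T, t) = (T*t + t**2) - 3 = (t**2 + T*t) - 3 = -3 + t**2 + T*t)
o(l, G) = 60 + G + l (o(l, G) = (l + G) + (-3 + 9**2 - 2*9) = (G + l) + (-3 + 81 - 18) = (G + l) + 60 = 60 + G + l)
(o(55, 50) + 2391)/((29*15 - 7) - 2762) = ((60 + 50 + 55) + 2391)/((29*15 - 7) - 2762) = (165 + 2391)/((435 - 7) - 2762) = 2556/(428 - 2762) = 2556/(-2334) = 2556*(-1/2334) = -426/389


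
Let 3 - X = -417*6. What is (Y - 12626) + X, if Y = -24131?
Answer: -34252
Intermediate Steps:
X = 2505 (X = 3 - (-417)*6 = 3 - 1*(-2502) = 3 + 2502 = 2505)
(Y - 12626) + X = (-24131 - 12626) + 2505 = -36757 + 2505 = -34252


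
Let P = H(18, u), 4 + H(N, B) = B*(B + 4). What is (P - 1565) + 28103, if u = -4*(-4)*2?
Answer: 27686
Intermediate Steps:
u = 32 (u = 16*2 = 32)
H(N, B) = -4 + B*(4 + B) (H(N, B) = -4 + B*(B + 4) = -4 + B*(4 + B))
P = 1148 (P = -4 + 32² + 4*32 = -4 + 1024 + 128 = 1148)
(P - 1565) + 28103 = (1148 - 1565) + 28103 = -417 + 28103 = 27686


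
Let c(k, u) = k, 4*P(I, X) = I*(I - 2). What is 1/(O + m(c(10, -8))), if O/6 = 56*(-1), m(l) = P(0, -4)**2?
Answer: -1/336 ≈ -0.0029762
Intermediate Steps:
P(I, X) = I*(-2 + I)/4 (P(I, X) = (I*(I - 2))/4 = (I*(-2 + I))/4 = I*(-2 + I)/4)
m(l) = 0 (m(l) = ((1/4)*0*(-2 + 0))**2 = ((1/4)*0*(-2))**2 = 0**2 = 0)
O = -336 (O = 6*(56*(-1)) = 6*(-56) = -336)
1/(O + m(c(10, -8))) = 1/(-336 + 0) = 1/(-336) = -1/336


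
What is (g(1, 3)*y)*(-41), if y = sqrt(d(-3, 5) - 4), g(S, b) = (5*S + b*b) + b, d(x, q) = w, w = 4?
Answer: 0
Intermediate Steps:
d(x, q) = 4
g(S, b) = b + b**2 + 5*S (g(S, b) = (5*S + b**2) + b = (b**2 + 5*S) + b = b + b**2 + 5*S)
y = 0 (y = sqrt(4 - 4) = sqrt(0) = 0)
(g(1, 3)*y)*(-41) = ((3 + 3**2 + 5*1)*0)*(-41) = ((3 + 9 + 5)*0)*(-41) = (17*0)*(-41) = 0*(-41) = 0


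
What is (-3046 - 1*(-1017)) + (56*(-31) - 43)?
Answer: -3808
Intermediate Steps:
(-3046 - 1*(-1017)) + (56*(-31) - 43) = (-3046 + 1017) + (-1736 - 43) = -2029 - 1779 = -3808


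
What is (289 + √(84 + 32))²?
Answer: 83637 + 1156*√29 ≈ 89862.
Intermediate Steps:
(289 + √(84 + 32))² = (289 + √116)² = (289 + 2*√29)²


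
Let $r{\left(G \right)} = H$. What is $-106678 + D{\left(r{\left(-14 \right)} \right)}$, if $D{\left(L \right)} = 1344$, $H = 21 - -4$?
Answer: $-105334$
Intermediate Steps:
$H = 25$ ($H = 21 + 4 = 25$)
$r{\left(G \right)} = 25$
$-106678 + D{\left(r{\left(-14 \right)} \right)} = -106678 + 1344 = -105334$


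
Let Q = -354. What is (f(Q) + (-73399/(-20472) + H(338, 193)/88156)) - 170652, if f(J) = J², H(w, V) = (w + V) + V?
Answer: -20453184303095/451182408 ≈ -45332.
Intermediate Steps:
H(w, V) = w + 2*V (H(w, V) = (V + w) + V = w + 2*V)
(f(Q) + (-73399/(-20472) + H(338, 193)/88156)) - 170652 = ((-354)² + (-73399/(-20472) + (338 + 2*193)/88156)) - 170652 = (125316 + (-73399*(-1/20472) + (338 + 386)*(1/88156))) - 170652 = (125316 + (73399/20472 + 724*(1/88156))) - 170652 = (125316 + (73399/20472 + 181/22039)) - 170652 = (125316 + 1621345993/451182408) - 170652 = 56541995986921/451182408 - 170652 = -20453184303095/451182408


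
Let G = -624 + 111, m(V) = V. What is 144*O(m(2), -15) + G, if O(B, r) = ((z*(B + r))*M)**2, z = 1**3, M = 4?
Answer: 388863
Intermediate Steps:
z = 1
G = -513
O(B, r) = (4*B + 4*r)**2 (O(B, r) = ((1*(B + r))*4)**2 = ((B + r)*4)**2 = (4*B + 4*r)**2)
144*O(m(2), -15) + G = 144*(16*(2 - 15)**2) - 513 = 144*(16*(-13)**2) - 513 = 144*(16*169) - 513 = 144*2704 - 513 = 389376 - 513 = 388863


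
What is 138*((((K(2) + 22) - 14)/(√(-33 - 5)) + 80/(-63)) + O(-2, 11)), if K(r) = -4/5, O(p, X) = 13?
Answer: 33994/21 - 2484*I*√38/95 ≈ 1618.8 - 161.18*I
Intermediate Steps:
K(r) = -⅘ (K(r) = -4*⅕ = -⅘)
138*((((K(2) + 22) - 14)/(√(-33 - 5)) + 80/(-63)) + O(-2, 11)) = 138*((((-⅘ + 22) - 14)/(√(-33 - 5)) + 80/(-63)) + 13) = 138*(((106/5 - 14)/(√(-38)) + 80*(-1/63)) + 13) = 138*((36/(5*((I*√38))) - 80/63) + 13) = 138*((36*(-I*√38/38)/5 - 80/63) + 13) = 138*((-18*I*√38/95 - 80/63) + 13) = 138*((-80/63 - 18*I*√38/95) + 13) = 138*(739/63 - 18*I*√38/95) = 33994/21 - 2484*I*√38/95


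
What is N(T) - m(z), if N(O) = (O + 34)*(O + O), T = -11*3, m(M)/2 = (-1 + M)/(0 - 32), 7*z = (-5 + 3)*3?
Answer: -7405/112 ≈ -66.116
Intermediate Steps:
z = -6/7 (z = ((-5 + 3)*3)/7 = (-2*3)/7 = (⅐)*(-6) = -6/7 ≈ -0.85714)
m(M) = 1/16 - M/16 (m(M) = 2*((-1 + M)/(0 - 32)) = 2*((-1 + M)/(-32)) = 2*((-1 + M)*(-1/32)) = 2*(1/32 - M/32) = 1/16 - M/16)
T = -33
N(O) = 2*O*(34 + O) (N(O) = (34 + O)*(2*O) = 2*O*(34 + O))
N(T) - m(z) = 2*(-33)*(34 - 33) - (1/16 - 1/16*(-6/7)) = 2*(-33)*1 - (1/16 + 3/56) = -66 - 1*13/112 = -66 - 13/112 = -7405/112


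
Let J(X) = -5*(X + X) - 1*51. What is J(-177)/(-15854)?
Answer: -1719/15854 ≈ -0.10843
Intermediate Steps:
J(X) = -51 - 10*X (J(X) = -10*X - 51 = -51 - 10*X)
J(-177)/(-15854) = (-51 - 10*(-177))/(-15854) = (-51 + 1770)*(-1/15854) = 1719*(-1/15854) = -1719/15854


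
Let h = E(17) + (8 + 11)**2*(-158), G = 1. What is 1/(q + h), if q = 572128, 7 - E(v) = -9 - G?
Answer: 1/515107 ≈ 1.9413e-6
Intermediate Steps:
E(v) = 17 (E(v) = 7 - (-9 - 1*1) = 7 - (-9 - 1) = 7 - 1*(-10) = 7 + 10 = 17)
h = -57021 (h = 17 + (8 + 11)**2*(-158) = 17 + 19**2*(-158) = 17 + 361*(-158) = 17 - 57038 = -57021)
1/(q + h) = 1/(572128 - 57021) = 1/515107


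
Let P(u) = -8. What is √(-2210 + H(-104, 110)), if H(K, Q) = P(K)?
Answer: I*√2218 ≈ 47.096*I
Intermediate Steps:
H(K, Q) = -8
√(-2210 + H(-104, 110)) = √(-2210 - 8) = √(-2218) = I*√2218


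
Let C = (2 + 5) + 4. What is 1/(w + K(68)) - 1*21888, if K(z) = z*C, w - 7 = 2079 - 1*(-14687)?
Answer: -383499647/17521 ≈ -21888.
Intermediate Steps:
C = 11 (C = 7 + 4 = 11)
w = 16773 (w = 7 + (2079 - 1*(-14687)) = 7 + (2079 + 14687) = 7 + 16766 = 16773)
K(z) = 11*z (K(z) = z*11 = 11*z)
1/(w + K(68)) - 1*21888 = 1/(16773 + 11*68) - 1*21888 = 1/(16773 + 748) - 21888 = 1/17521 - 21888 = -383499647/17521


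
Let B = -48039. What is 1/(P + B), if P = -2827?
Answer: -1/50866 ≈ -1.9659e-5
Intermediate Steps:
1/(P + B) = 1/(-2827 - 48039) = 1/(-50866) = -1/50866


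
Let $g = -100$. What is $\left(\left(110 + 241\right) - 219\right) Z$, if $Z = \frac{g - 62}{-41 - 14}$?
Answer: $\frac{1944}{5} \approx 388.8$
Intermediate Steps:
$Z = \frac{162}{55}$ ($Z = \frac{-100 - 62}{-41 - 14} = - \frac{162}{-55} = \left(-162\right) \left(- \frac{1}{55}\right) = \frac{162}{55} \approx 2.9455$)
$\left(\left(110 + 241\right) - 219\right) Z = \left(\left(110 + 241\right) - 219\right) \frac{162}{55} = \left(351 - 219\right) \frac{162}{55} = 132 \cdot \frac{162}{55} = \frac{1944}{5}$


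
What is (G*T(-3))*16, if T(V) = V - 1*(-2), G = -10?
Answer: 160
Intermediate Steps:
T(V) = 2 + V (T(V) = V + 2 = 2 + V)
(G*T(-3))*16 = -10*(2 - 3)*16 = -10*(-1)*16 = 10*16 = 160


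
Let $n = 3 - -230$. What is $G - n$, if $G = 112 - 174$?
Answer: $-295$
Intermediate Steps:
$G = -62$
$n = 233$ ($n = 3 + 230 = 233$)
$G - n = -62 - 233 = -295$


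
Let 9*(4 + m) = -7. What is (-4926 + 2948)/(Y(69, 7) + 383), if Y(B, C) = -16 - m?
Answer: -8901/1673 ≈ -5.3204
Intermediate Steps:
m = -43/9 (m = -4 + (1/9)*(-7) = -4 - 7/9 = -43/9 ≈ -4.7778)
Y(B, C) = -101/9 (Y(B, C) = -16 - 1*(-43/9) = -16 + 43/9 = -101/9)
(-4926 + 2948)/(Y(69, 7) + 383) = (-4926 + 2948)/(-101/9 + 383) = -1978/3346/9 = -1978*9/3346 = -8901/1673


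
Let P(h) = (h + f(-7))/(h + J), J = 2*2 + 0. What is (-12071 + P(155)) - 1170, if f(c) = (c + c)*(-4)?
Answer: -2105108/159 ≈ -13240.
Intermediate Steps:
f(c) = -8*c (f(c) = (2*c)*(-4) = -8*c)
J = 4 (J = 4 + 0 = 4)
P(h) = (56 + h)/(4 + h) (P(h) = (h - 8*(-7))/(h + 4) = (h + 56)/(4 + h) = (56 + h)/(4 + h))
(-12071 + P(155)) - 1170 = (-12071 + (56 + 155)/(4 + 155)) - 1170 = (-12071 + 211/159) - 1170 = -1919078/159 - 1170 = -2105108/159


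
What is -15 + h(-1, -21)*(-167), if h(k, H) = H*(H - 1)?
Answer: -77169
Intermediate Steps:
h(k, H) = H*(-1 + H)
-15 + h(-1, -21)*(-167) = -15 - 21*(-1 - 21)*(-167) = -15 - 21*(-22)*(-167) = -15 + 462*(-167) = -15 - 77154 = -77169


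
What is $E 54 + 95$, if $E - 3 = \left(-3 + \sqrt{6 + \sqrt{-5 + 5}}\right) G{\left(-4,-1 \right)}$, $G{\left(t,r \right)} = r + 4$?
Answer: $-229 + 162 \sqrt{6} \approx 167.82$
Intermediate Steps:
$G{\left(t,r \right)} = 4 + r$
$E = -6 + 3 \sqrt{6}$ ($E = 3 + \left(-3 + \sqrt{6 + \sqrt{-5 + 5}}\right) \left(4 - 1\right) = 3 + \left(-3 + \sqrt{6 + \sqrt{0}}\right) 3 = 3 + \left(-3 + \sqrt{6 + 0}\right) 3 = 3 + \left(-3 + \sqrt{6}\right) 3 = 3 - \left(9 - 3 \sqrt{6}\right) = -6 + 3 \sqrt{6} \approx 1.3485$)
$E 54 + 95 = \left(-6 + 3 \sqrt{6}\right) 54 + 95 = \left(-324 + 162 \sqrt{6}\right) + 95 = -229 + 162 \sqrt{6}$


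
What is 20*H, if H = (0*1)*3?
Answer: 0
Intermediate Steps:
H = 0 (H = 0*3 = 0)
20*H = 20*0 = 0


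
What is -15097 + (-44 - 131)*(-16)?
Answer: -12297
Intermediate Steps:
-15097 + (-44 - 131)*(-16) = -15097 - 175*(-16) = -15097 + 2800 = -12297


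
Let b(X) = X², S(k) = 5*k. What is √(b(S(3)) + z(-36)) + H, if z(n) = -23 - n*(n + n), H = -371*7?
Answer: -2597 + I*√2390 ≈ -2597.0 + 48.888*I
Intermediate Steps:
H = -2597
z(n) = -23 - 2*n² (z(n) = -23 - n*2*n = -23 - 2*n²)
√(b(S(3)) + z(-36)) + H = √((5*3)² + (-23 - 2*(-36)²)) - 2597 = √(15² + (-23 - 2*1296)) - 2597 = √(225 + (-23 - 2592)) - 2597 = √(225 - 2615) - 2597 = √(-2390) - 2597 = I*√2390 - 2597 = -2597 + I*√2390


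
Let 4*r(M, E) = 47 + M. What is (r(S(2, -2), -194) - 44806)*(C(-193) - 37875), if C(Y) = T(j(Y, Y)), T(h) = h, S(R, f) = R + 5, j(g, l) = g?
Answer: 1705160890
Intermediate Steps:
S(R, f) = 5 + R
C(Y) = Y
r(M, E) = 47/4 + M/4 (r(M, E) = (47 + M)/4 = 47/4 + M/4)
(r(S(2, -2), -194) - 44806)*(C(-193) - 37875) = ((47/4 + (5 + 2)/4) - 44806)*(-193 - 37875) = ((47/4 + (¼)*7) - 44806)*(-38068) = ((47/4 + 7/4) - 44806)*(-38068) = (27/2 - 44806)*(-38068) = -89585/2*(-38068) = 1705160890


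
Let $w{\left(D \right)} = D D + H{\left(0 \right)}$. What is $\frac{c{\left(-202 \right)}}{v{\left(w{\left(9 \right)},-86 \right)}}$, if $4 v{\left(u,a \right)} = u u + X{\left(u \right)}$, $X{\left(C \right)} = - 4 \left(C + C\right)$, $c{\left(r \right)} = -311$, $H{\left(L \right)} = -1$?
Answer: $- \frac{311}{1440} \approx -0.21597$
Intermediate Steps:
$X{\left(C \right)} = - 8 C$ ($X{\left(C \right)} = - 4 \cdot 2 C = - 8 C$)
$w{\left(D \right)} = -1 + D^{2}$ ($w{\left(D \right)} = D D - 1 = D^{2} - 1 = -1 + D^{2}$)
$v{\left(u,a \right)} = - 2 u + \frac{u^{2}}{4}$ ($v{\left(u,a \right)} = \frac{u u - 8 u}{4} = \frac{u^{2} - 8 u}{4} = - 2 u + \frac{u^{2}}{4}$)
$\frac{c{\left(-202 \right)}}{v{\left(w{\left(9 \right)},-86 \right)}} = - \frac{311}{\frac{1}{4} \left(-1 + 9^{2}\right) \left(-8 - \left(1 - 9^{2}\right)\right)} = - \frac{311}{\frac{1}{4} \left(-1 + 81\right) \left(-8 + \left(-1 + 81\right)\right)} = - \frac{311}{\frac{1}{4} \cdot 80 \left(-8 + 80\right)} = - \frac{311}{\frac{1}{4} \cdot 80 \cdot 72} = - \frac{311}{1440}$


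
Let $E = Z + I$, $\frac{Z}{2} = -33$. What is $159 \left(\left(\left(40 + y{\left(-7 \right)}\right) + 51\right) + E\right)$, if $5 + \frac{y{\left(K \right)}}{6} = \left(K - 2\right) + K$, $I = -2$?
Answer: $-16377$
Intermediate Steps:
$Z = -66$ ($Z = 2 \left(-33\right) = -66$)
$E = -68$ ($E = -66 - 2 = -68$)
$y{\left(K \right)} = -42 + 12 K$ ($y{\left(K \right)} = -30 + 6 \left(\left(K - 2\right) + K\right) = -30 + 6 \left(\left(-2 + K\right) + K\right) = -30 + 6 \left(-2 + 2 K\right) = -30 + \left(-12 + 12 K\right) = -42 + 12 K$)
$159 \left(\left(\left(40 + y{\left(-7 \right)}\right) + 51\right) + E\right) = 159 \left(\left(\left(40 + \left(-42 + 12 \left(-7\right)\right)\right) + 51\right) - 68\right) = 159 \left(\left(\left(40 - 126\right) + 51\right) - 68\right) = 159 \left(\left(-86 + 51\right) - 68\right) = 159 \left(-35 - 68\right) = 159 \left(-103\right) = -16377$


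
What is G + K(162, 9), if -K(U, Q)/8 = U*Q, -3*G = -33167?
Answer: -1825/3 ≈ -608.33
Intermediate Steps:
G = 33167/3 (G = -1/3*(-33167) = 33167/3 ≈ 11056.)
K(U, Q) = -8*Q*U (K(U, Q) = -8*U*Q = -8*Q*U)
G + K(162, 9) = 33167/3 - 8*9*162 = 33167/3 - 11664 = -1825/3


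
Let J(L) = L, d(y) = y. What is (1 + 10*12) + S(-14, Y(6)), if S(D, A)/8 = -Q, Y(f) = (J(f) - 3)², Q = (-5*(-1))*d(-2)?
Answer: 201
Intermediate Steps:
Q = -10 (Q = -5*(-1)*(-2) = 5*(-2) = -10)
Y(f) = (-3 + f)² (Y(f) = (f - 3)² = (-3 + f)²)
S(D, A) = 80 (S(D, A) = 8*(-1*(-10)) = 8*10 = 80)
(1 + 10*12) + S(-14, Y(6)) = (1 + 10*12) + 80 = (1 + 120) + 80 = 121 + 80 = 201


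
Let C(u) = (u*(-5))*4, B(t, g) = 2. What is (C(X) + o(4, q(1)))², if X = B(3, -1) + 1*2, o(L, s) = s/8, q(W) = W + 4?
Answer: 403225/64 ≈ 6300.4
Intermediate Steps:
q(W) = 4 + W
o(L, s) = s/8 (o(L, s) = s*(⅛) = s/8)
X = 4 (X = 2 + 1*2 = 2 + 2 = 4)
C(u) = -20*u (C(u) = -5*u*4 = -20*u)
(C(X) + o(4, q(1)))² = (-20*4 + (4 + 1)/8)² = (-80 + (⅛)*5)² = (-80 + 5/8)² = (-635/8)² = 403225/64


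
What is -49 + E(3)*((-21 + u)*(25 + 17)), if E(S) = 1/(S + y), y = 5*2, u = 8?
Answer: -91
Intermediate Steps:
y = 10
E(S) = 1/(10 + S) (E(S) = 1/(S + 10) = 1/(10 + S))
-49 + E(3)*((-21 + u)*(25 + 17)) = -49 + ((-21 + 8)*(25 + 17))/(10 + 3) = -49 + (-13*42)/13 = -49 + (1/13)*(-546) = -49 - 42 = -91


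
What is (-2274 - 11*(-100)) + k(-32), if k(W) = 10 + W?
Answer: -1196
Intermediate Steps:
(-2274 - 11*(-100)) + k(-32) = (-2274 - 11*(-100)) + (10 - 32) = (-2274 + 1100) - 22 = -1174 - 22 = -1196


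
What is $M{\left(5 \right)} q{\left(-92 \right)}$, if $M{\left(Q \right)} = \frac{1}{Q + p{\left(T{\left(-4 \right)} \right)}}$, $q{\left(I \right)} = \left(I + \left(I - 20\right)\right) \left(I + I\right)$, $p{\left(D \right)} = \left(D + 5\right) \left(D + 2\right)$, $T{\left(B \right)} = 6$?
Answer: $\frac{12512}{31} \approx 403.61$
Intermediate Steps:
$p{\left(D \right)} = \left(2 + D\right) \left(5 + D\right)$ ($p{\left(D \right)} = \left(5 + D\right) \left(2 + D\right) = \left(2 + D\right) \left(5 + D\right)$)
$q{\left(I \right)} = 2 I \left(-20 + 2 I\right)$ ($q{\left(I \right)} = \left(I + \left(I - 20\right)\right) 2 I = \left(I + \left(-20 + I\right)\right) 2 I = \left(-20 + 2 I\right) 2 I = 2 I \left(-20 + 2 I\right)$)
$M{\left(Q \right)} = \frac{1}{88 + Q}$ ($M{\left(Q \right)} = \frac{1}{Q + \left(10 + 6^{2} + 7 \cdot 6\right)} = \frac{1}{Q + \left(10 + 36 + 42\right)} = \frac{1}{Q + 88} = \frac{1}{88 + Q}$)
$M{\left(5 \right)} q{\left(-92 \right)} = \frac{4 \left(-92\right) \left(-10 - 92\right)}{88 + 5} = \frac{4 \left(-92\right) \left(-102\right)}{93} = \frac{1}{93} \cdot 37536 = \frac{12512}{31}$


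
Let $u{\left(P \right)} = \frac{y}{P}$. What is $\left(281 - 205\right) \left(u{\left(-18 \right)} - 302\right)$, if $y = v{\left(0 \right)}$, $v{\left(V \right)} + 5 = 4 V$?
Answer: $- \frac{206378}{9} \approx -22931.0$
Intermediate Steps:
$v{\left(V \right)} = -5 + 4 V$
$y = -5$ ($y = -5 + 4 \cdot 0 = -5 + 0 = -5$)
$u{\left(P \right)} = - \frac{5}{P}$
$\left(281 - 205\right) \left(u{\left(-18 \right)} - 302\right) = \left(281 - 205\right) \left(- \frac{5}{-18} - 302\right) = 76 \left(\left(-5\right) \left(- \frac{1}{18}\right) - 302\right) = 76 \left(\frac{5}{18} - 302\right) = 76 \left(- \frac{5431}{18}\right) = - \frac{206378}{9}$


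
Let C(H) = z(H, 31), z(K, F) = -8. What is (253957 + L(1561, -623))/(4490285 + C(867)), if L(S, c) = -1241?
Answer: 252716/4490277 ≈ 0.056281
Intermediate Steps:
C(H) = -8
(253957 + L(1561, -623))/(4490285 + C(867)) = (253957 - 1241)/(4490285 - 8) = 252716/4490277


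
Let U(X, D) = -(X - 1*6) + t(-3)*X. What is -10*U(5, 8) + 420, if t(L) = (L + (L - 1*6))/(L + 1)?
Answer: 110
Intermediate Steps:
t(L) = (-6 + 2*L)/(1 + L) (t(L) = (L + (L - 6))/(1 + L) = (L + (-6 + L))/(1 + L) = (-6 + 2*L)/(1 + L))
U(X, D) = 6 + 5*X (U(X, D) = -(X - 1*6) + (2*(-3 - 3)/(1 - 3))*X = -(X - 6) + (2*(-6)/(-2))*X = -(-6 + X) + (2*(-½)*(-6))*X = (6 - X) + 6*X = 6 + 5*X)
-10*U(5, 8) + 420 = -10*(6 + 5*5) + 420 = -10*(6 + 25) + 420 = -10*31 + 420 = -310 + 420 = 110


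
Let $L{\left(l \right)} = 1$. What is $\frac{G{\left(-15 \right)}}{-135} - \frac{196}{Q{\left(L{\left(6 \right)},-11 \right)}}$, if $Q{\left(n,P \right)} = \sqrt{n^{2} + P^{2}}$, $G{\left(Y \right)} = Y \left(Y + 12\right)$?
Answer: $- \frac{1}{3} - \frac{98 \sqrt{122}}{61} \approx -18.078$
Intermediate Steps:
$G{\left(Y \right)} = Y \left(12 + Y\right)$
$Q{\left(n,P \right)} = \sqrt{P^{2} + n^{2}}$
$\frac{G{\left(-15 \right)}}{-135} - \frac{196}{Q{\left(L{\left(6 \right)},-11 \right)}} = \frac{\left(-15\right) \left(12 - 15\right)}{-135} - \frac{196}{\sqrt{\left(-11\right)^{2} + 1^{2}}} = \left(-15\right) \left(-3\right) \left(- \frac{1}{135}\right) - \frac{196}{\sqrt{121 + 1}} = 45 \left(- \frac{1}{135}\right) - \frac{196}{\sqrt{122}} = - \frac{1}{3} - 196 \frac{\sqrt{122}}{122} = - \frac{1}{3} - \frac{98 \sqrt{122}}{61}$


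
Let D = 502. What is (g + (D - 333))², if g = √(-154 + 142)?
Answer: 28549 + 676*I*√3 ≈ 28549.0 + 1170.9*I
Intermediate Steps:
g = 2*I*√3 (g = √(-12) = 2*I*√3 ≈ 3.4641*I)
(g + (D - 333))² = (2*I*√3 + (502 - 333))² = (2*I*√3 + 169)² = (169 + 2*I*√3)²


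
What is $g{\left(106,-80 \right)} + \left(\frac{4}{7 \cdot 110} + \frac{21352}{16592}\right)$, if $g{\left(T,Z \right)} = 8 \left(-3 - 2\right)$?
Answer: $- \frac{1818111}{46970} \approx -38.708$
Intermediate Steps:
$g{\left(T,Z \right)} = -40$ ($g{\left(T,Z \right)} = 8 \left(-5\right) = -40$)
$g{\left(106,-80 \right)} + \left(\frac{4}{7 \cdot 110} + \frac{21352}{16592}\right) = -40 + \left(\frac{4}{7 \cdot 110} + \frac{21352}{16592}\right) = -40 + \left(\frac{4}{770} + 21352 \cdot \frac{1}{16592}\right) = -40 + \left(4 \cdot \frac{1}{770} + \frac{157}{122}\right) = -40 + \left(\frac{2}{385} + \frac{157}{122}\right) = -40 + \frac{60689}{46970} = - \frac{1818111}{46970}$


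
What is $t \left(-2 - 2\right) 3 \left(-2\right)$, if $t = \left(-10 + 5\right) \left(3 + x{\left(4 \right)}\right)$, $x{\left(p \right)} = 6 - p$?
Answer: $-600$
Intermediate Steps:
$t = -25$ ($t = \left(-10 + 5\right) \left(3 + \left(6 - 4\right)\right) = - 5 \left(3 + \left(6 - 4\right)\right) = - 5 \left(3 + 2\right) = \left(-5\right) 5 = -25$)
$t \left(-2 - 2\right) 3 \left(-2\right) = - 25 \left(-2 - 2\right) 3 \left(-2\right) = - 25 \left(\left(-4\right) 3\right) \left(-2\right) = \left(-25\right) \left(-12\right) \left(-2\right) = 300 \left(-2\right) = -600$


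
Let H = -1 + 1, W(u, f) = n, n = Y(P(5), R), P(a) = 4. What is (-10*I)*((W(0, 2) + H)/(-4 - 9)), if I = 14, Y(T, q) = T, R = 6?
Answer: 560/13 ≈ 43.077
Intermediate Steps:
n = 4
W(u, f) = 4
H = 0
(-10*I)*((W(0, 2) + H)/(-4 - 9)) = (-10*14)*((4 + 0)/(-4 - 9)) = -560/(-13) = -560*(-1)/13 = -140*(-4/13) = 560/13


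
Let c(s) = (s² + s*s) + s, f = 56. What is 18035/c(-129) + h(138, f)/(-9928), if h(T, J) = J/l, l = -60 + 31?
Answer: 649293686/1193143317 ≈ 0.54419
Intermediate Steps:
l = -29
c(s) = s + 2*s² (c(s) = (s² + s²) + s = 2*s² + s = s + 2*s²)
h(T, J) = -J/29 (h(T, J) = J/(-29) = J*(-1/29) = -J/29)
18035/c(-129) + h(138, f)/(-9928) = 18035/((-129*(1 + 2*(-129)))) - 1/29*56/(-9928) = 18035/((-129*(1 - 258))) - 56/29*(-1/9928) = 18035/((-129*(-257))) + 7/35989 = 18035/33153 + 7/35989 = 649293686/1193143317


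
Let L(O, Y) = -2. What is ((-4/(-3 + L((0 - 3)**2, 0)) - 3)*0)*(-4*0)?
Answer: 0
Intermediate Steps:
((-4/(-3 + L((0 - 3)**2, 0)) - 3)*0)*(-4*0) = ((-4/(-3 - 2) - 3)*0)*(-4*0) = ((-4/(-5) - 3)*0)*0 = ((-4*(-1/5) - 3)*0)*0 = ((4/5 - 3)*0)*0 = -11/5*0*0 = 0*0 = 0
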